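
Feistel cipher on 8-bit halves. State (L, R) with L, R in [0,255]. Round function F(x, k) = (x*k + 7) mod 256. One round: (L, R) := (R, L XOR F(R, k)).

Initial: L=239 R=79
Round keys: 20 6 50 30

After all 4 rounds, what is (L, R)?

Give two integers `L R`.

Answer: 27 81

Derivation:
Round 1 (k=20): L=79 R=220
Round 2 (k=6): L=220 R=96
Round 3 (k=50): L=96 R=27
Round 4 (k=30): L=27 R=81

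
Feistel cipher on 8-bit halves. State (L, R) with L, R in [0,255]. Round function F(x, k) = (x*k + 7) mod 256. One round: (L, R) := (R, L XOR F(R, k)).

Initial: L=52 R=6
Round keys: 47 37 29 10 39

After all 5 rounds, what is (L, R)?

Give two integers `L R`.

Answer: 177 110

Derivation:
Round 1 (k=47): L=6 R=21
Round 2 (k=37): L=21 R=22
Round 3 (k=29): L=22 R=144
Round 4 (k=10): L=144 R=177
Round 5 (k=39): L=177 R=110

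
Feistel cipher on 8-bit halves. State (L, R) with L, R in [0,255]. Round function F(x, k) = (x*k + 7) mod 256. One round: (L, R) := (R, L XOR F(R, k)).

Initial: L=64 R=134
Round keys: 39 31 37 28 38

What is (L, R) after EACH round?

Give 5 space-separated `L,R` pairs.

Answer: 134,49 49,112 112,6 6,223 223,39

Derivation:
Round 1 (k=39): L=134 R=49
Round 2 (k=31): L=49 R=112
Round 3 (k=37): L=112 R=6
Round 4 (k=28): L=6 R=223
Round 5 (k=38): L=223 R=39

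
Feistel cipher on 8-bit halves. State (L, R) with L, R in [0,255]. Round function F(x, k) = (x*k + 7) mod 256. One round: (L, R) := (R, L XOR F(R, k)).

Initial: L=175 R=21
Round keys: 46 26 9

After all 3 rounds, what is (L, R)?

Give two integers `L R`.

Answer: 238 7

Derivation:
Round 1 (k=46): L=21 R=98
Round 2 (k=26): L=98 R=238
Round 3 (k=9): L=238 R=7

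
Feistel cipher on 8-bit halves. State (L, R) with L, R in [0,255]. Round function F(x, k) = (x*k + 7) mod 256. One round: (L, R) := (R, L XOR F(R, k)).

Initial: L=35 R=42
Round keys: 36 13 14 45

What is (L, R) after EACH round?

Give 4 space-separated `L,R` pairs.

Round 1 (k=36): L=42 R=204
Round 2 (k=13): L=204 R=73
Round 3 (k=14): L=73 R=201
Round 4 (k=45): L=201 R=21

Answer: 42,204 204,73 73,201 201,21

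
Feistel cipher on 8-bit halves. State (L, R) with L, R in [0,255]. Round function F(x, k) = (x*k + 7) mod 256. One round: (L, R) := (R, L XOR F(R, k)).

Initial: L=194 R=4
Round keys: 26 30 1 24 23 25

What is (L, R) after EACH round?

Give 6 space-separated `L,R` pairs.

Round 1 (k=26): L=4 R=173
Round 2 (k=30): L=173 R=73
Round 3 (k=1): L=73 R=253
Round 4 (k=24): L=253 R=246
Round 5 (k=23): L=246 R=220
Round 6 (k=25): L=220 R=117

Answer: 4,173 173,73 73,253 253,246 246,220 220,117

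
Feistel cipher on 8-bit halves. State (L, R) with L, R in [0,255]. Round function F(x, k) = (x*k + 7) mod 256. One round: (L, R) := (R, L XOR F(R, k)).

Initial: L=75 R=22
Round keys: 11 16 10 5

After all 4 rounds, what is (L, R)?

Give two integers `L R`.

Round 1 (k=11): L=22 R=178
Round 2 (k=16): L=178 R=49
Round 3 (k=10): L=49 R=67
Round 4 (k=5): L=67 R=103

Answer: 67 103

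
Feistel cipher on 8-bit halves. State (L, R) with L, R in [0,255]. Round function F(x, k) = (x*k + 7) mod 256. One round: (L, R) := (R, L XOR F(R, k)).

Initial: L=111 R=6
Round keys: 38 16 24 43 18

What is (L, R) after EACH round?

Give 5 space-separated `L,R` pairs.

Round 1 (k=38): L=6 R=132
Round 2 (k=16): L=132 R=65
Round 3 (k=24): L=65 R=155
Round 4 (k=43): L=155 R=81
Round 5 (k=18): L=81 R=34

Answer: 6,132 132,65 65,155 155,81 81,34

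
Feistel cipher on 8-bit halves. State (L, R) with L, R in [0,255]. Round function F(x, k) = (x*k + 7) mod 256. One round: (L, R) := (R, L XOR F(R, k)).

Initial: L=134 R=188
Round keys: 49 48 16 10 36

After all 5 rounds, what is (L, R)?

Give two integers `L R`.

Answer: 176 245

Derivation:
Round 1 (k=49): L=188 R=133
Round 2 (k=48): L=133 R=75
Round 3 (k=16): L=75 R=50
Round 4 (k=10): L=50 R=176
Round 5 (k=36): L=176 R=245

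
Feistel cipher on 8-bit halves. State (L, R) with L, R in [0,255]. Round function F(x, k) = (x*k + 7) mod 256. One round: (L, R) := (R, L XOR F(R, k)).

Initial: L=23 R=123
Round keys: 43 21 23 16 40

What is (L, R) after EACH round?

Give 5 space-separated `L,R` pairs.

Round 1 (k=43): L=123 R=167
Round 2 (k=21): L=167 R=193
Round 3 (k=23): L=193 R=249
Round 4 (k=16): L=249 R=86
Round 5 (k=40): L=86 R=142

Answer: 123,167 167,193 193,249 249,86 86,142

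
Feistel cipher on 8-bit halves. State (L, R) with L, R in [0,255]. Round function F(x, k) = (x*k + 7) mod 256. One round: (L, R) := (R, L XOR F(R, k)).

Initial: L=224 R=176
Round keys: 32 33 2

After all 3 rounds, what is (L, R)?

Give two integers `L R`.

Answer: 126 228

Derivation:
Round 1 (k=32): L=176 R=231
Round 2 (k=33): L=231 R=126
Round 3 (k=2): L=126 R=228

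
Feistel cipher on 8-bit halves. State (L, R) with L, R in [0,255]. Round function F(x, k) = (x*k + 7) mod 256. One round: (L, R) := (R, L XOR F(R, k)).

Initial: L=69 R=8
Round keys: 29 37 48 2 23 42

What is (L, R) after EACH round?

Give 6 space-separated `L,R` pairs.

Round 1 (k=29): L=8 R=170
Round 2 (k=37): L=170 R=145
Round 3 (k=48): L=145 R=157
Round 4 (k=2): L=157 R=208
Round 5 (k=23): L=208 R=42
Round 6 (k=42): L=42 R=59

Answer: 8,170 170,145 145,157 157,208 208,42 42,59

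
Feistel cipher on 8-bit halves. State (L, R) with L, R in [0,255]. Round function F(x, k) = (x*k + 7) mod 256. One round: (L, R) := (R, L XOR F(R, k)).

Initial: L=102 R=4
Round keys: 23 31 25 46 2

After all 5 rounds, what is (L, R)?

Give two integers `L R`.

Round 1 (k=23): L=4 R=5
Round 2 (k=31): L=5 R=166
Round 3 (k=25): L=166 R=56
Round 4 (k=46): L=56 R=177
Round 5 (k=2): L=177 R=81

Answer: 177 81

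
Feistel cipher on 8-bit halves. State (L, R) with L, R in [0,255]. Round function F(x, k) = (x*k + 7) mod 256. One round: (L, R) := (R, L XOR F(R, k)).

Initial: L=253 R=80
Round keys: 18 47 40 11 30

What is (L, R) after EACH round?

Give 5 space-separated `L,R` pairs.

Answer: 80,90 90,221 221,213 213,243 243,84

Derivation:
Round 1 (k=18): L=80 R=90
Round 2 (k=47): L=90 R=221
Round 3 (k=40): L=221 R=213
Round 4 (k=11): L=213 R=243
Round 5 (k=30): L=243 R=84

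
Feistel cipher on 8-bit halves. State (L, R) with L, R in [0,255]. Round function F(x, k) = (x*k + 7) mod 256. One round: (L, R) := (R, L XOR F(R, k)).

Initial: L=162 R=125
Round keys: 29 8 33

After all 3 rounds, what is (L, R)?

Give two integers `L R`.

Round 1 (k=29): L=125 R=146
Round 2 (k=8): L=146 R=234
Round 3 (k=33): L=234 R=163

Answer: 234 163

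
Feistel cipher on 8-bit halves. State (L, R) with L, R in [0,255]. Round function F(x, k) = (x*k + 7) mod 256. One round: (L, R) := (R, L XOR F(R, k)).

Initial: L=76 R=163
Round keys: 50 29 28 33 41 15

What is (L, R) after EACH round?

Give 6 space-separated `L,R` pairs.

Round 1 (k=50): L=163 R=145
Round 2 (k=29): L=145 R=215
Round 3 (k=28): L=215 R=26
Round 4 (k=33): L=26 R=182
Round 5 (k=41): L=182 R=55
Round 6 (k=15): L=55 R=246

Answer: 163,145 145,215 215,26 26,182 182,55 55,246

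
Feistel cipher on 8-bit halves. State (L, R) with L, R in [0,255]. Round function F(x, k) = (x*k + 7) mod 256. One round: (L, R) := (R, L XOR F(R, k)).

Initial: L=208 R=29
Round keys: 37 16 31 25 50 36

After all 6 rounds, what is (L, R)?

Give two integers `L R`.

Round 1 (k=37): L=29 R=232
Round 2 (k=16): L=232 R=154
Round 3 (k=31): L=154 R=69
Round 4 (k=25): L=69 R=94
Round 5 (k=50): L=94 R=38
Round 6 (k=36): L=38 R=1

Answer: 38 1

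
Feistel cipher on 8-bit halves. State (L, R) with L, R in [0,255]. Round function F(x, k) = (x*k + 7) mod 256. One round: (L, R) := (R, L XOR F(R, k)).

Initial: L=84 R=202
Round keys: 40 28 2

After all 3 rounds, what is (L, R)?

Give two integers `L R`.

Round 1 (k=40): L=202 R=195
Round 2 (k=28): L=195 R=145
Round 3 (k=2): L=145 R=234

Answer: 145 234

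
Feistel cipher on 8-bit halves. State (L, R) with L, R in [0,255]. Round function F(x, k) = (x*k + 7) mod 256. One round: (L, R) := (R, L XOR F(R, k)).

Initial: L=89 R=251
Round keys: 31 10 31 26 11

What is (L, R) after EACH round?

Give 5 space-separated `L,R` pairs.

Answer: 251,53 53,226 226,80 80,197 197,46

Derivation:
Round 1 (k=31): L=251 R=53
Round 2 (k=10): L=53 R=226
Round 3 (k=31): L=226 R=80
Round 4 (k=26): L=80 R=197
Round 5 (k=11): L=197 R=46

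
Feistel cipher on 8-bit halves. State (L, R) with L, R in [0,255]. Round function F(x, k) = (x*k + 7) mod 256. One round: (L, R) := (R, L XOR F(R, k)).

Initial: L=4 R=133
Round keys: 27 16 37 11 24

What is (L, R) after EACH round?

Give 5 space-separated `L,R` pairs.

Round 1 (k=27): L=133 R=10
Round 2 (k=16): L=10 R=34
Round 3 (k=37): L=34 R=251
Round 4 (k=11): L=251 R=242
Round 5 (k=24): L=242 R=76

Answer: 133,10 10,34 34,251 251,242 242,76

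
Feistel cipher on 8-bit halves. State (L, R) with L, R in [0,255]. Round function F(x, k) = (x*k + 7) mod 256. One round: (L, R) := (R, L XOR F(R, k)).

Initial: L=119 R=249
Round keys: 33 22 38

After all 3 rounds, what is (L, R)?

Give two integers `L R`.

Round 1 (k=33): L=249 R=87
Round 2 (k=22): L=87 R=120
Round 3 (k=38): L=120 R=128

Answer: 120 128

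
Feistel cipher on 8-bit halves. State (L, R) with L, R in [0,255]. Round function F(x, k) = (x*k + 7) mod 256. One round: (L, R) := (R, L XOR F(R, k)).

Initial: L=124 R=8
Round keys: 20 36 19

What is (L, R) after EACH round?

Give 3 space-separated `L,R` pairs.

Round 1 (k=20): L=8 R=219
Round 2 (k=36): L=219 R=219
Round 3 (k=19): L=219 R=147

Answer: 8,219 219,219 219,147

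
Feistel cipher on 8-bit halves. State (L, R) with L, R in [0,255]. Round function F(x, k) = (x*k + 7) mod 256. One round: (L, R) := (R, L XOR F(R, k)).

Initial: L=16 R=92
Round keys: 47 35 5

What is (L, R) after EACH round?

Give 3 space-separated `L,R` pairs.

Round 1 (k=47): L=92 R=251
Round 2 (k=35): L=251 R=4
Round 3 (k=5): L=4 R=224

Answer: 92,251 251,4 4,224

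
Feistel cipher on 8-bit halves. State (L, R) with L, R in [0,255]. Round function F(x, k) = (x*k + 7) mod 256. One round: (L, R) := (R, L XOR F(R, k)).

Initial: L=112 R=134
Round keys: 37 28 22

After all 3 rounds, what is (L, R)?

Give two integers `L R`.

Round 1 (k=37): L=134 R=21
Round 2 (k=28): L=21 R=213
Round 3 (k=22): L=213 R=64

Answer: 213 64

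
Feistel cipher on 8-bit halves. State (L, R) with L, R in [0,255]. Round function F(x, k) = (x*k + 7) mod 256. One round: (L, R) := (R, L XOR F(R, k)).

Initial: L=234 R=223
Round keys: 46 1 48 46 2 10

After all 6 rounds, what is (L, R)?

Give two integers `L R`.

Round 1 (k=46): L=223 R=243
Round 2 (k=1): L=243 R=37
Round 3 (k=48): L=37 R=4
Round 4 (k=46): L=4 R=154
Round 5 (k=2): L=154 R=63
Round 6 (k=10): L=63 R=231

Answer: 63 231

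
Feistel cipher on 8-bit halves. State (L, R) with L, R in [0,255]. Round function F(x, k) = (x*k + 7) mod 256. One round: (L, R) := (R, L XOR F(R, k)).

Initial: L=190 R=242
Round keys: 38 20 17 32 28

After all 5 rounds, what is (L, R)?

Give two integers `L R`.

Round 1 (k=38): L=242 R=77
Round 2 (k=20): L=77 R=249
Round 3 (k=17): L=249 R=221
Round 4 (k=32): L=221 R=94
Round 5 (k=28): L=94 R=146

Answer: 94 146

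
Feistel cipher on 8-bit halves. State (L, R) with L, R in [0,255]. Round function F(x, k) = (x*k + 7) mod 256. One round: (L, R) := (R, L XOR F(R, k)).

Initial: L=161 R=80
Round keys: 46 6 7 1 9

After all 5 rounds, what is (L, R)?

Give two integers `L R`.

Answer: 210 75

Derivation:
Round 1 (k=46): L=80 R=198
Round 2 (k=6): L=198 R=251
Round 3 (k=7): L=251 R=34
Round 4 (k=1): L=34 R=210
Round 5 (k=9): L=210 R=75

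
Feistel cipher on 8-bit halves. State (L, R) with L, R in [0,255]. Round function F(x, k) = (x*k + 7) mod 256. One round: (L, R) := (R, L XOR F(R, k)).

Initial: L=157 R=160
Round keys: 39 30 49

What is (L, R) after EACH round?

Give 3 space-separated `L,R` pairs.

Answer: 160,250 250,243 243,112

Derivation:
Round 1 (k=39): L=160 R=250
Round 2 (k=30): L=250 R=243
Round 3 (k=49): L=243 R=112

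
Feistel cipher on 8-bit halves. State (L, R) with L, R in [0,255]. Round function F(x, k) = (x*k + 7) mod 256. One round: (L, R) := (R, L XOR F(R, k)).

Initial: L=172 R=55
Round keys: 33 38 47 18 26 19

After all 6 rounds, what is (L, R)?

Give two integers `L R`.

Round 1 (k=33): L=55 R=178
Round 2 (k=38): L=178 R=68
Round 3 (k=47): L=68 R=49
Round 4 (k=18): L=49 R=61
Round 5 (k=26): L=61 R=8
Round 6 (k=19): L=8 R=162

Answer: 8 162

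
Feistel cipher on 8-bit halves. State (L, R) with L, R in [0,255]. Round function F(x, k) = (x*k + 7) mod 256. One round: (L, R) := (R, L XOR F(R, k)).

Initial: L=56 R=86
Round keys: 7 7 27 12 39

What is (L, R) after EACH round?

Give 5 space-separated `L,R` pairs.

Answer: 86,89 89,32 32,62 62,207 207,174

Derivation:
Round 1 (k=7): L=86 R=89
Round 2 (k=7): L=89 R=32
Round 3 (k=27): L=32 R=62
Round 4 (k=12): L=62 R=207
Round 5 (k=39): L=207 R=174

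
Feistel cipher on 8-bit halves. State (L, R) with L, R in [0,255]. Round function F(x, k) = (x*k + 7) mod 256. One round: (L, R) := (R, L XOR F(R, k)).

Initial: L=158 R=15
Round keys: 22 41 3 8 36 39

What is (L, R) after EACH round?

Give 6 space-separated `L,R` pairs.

Round 1 (k=22): L=15 R=207
Round 2 (k=41): L=207 R=33
Round 3 (k=3): L=33 R=165
Round 4 (k=8): L=165 R=14
Round 5 (k=36): L=14 R=90
Round 6 (k=39): L=90 R=179

Answer: 15,207 207,33 33,165 165,14 14,90 90,179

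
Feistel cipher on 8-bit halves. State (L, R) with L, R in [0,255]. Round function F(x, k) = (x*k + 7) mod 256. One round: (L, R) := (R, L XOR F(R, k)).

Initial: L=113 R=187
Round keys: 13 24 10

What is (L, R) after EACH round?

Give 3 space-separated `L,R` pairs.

Answer: 187,247 247,148 148,56

Derivation:
Round 1 (k=13): L=187 R=247
Round 2 (k=24): L=247 R=148
Round 3 (k=10): L=148 R=56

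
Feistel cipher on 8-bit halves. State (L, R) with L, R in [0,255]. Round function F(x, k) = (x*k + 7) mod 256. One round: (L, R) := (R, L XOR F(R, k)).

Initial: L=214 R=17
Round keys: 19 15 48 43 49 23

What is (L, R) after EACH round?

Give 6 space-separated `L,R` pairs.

Round 1 (k=19): L=17 R=156
Round 2 (k=15): L=156 R=58
Round 3 (k=48): L=58 R=123
Round 4 (k=43): L=123 R=138
Round 5 (k=49): L=138 R=10
Round 6 (k=23): L=10 R=103

Answer: 17,156 156,58 58,123 123,138 138,10 10,103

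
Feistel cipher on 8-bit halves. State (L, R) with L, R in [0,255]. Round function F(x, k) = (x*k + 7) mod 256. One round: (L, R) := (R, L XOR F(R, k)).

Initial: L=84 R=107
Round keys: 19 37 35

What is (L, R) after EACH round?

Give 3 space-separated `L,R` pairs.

Answer: 107,172 172,136 136,51

Derivation:
Round 1 (k=19): L=107 R=172
Round 2 (k=37): L=172 R=136
Round 3 (k=35): L=136 R=51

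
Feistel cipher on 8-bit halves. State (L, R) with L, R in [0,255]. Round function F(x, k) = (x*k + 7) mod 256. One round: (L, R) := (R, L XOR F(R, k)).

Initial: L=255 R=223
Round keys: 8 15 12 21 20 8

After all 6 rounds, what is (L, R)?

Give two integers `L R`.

Round 1 (k=8): L=223 R=0
Round 2 (k=15): L=0 R=216
Round 3 (k=12): L=216 R=39
Round 4 (k=21): L=39 R=226
Round 5 (k=20): L=226 R=136
Round 6 (k=8): L=136 R=165

Answer: 136 165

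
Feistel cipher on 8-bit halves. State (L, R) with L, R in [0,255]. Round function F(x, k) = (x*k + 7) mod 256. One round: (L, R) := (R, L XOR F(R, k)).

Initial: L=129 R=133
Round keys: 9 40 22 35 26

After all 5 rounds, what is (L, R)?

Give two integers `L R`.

Answer: 3 3

Derivation:
Round 1 (k=9): L=133 R=53
Round 2 (k=40): L=53 R=202
Round 3 (k=22): L=202 R=86
Round 4 (k=35): L=86 R=3
Round 5 (k=26): L=3 R=3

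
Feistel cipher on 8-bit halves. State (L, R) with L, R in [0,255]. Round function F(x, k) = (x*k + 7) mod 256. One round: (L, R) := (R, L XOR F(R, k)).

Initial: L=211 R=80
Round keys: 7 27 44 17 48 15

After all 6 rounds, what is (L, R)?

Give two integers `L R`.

Answer: 152 202

Derivation:
Round 1 (k=7): L=80 R=228
Round 2 (k=27): L=228 R=67
Round 3 (k=44): L=67 R=111
Round 4 (k=17): L=111 R=37
Round 5 (k=48): L=37 R=152
Round 6 (k=15): L=152 R=202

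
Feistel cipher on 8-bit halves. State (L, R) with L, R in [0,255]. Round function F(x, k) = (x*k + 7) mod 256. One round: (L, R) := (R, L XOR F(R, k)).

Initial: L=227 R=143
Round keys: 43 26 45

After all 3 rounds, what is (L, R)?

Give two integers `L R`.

Answer: 194 206

Derivation:
Round 1 (k=43): L=143 R=239
Round 2 (k=26): L=239 R=194
Round 3 (k=45): L=194 R=206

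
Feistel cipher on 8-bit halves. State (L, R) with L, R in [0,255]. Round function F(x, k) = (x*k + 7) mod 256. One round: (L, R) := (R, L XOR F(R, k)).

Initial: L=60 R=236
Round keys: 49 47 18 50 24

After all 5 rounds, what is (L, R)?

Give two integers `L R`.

Round 1 (k=49): L=236 R=15
Round 2 (k=47): L=15 R=36
Round 3 (k=18): L=36 R=128
Round 4 (k=50): L=128 R=35
Round 5 (k=24): L=35 R=207

Answer: 35 207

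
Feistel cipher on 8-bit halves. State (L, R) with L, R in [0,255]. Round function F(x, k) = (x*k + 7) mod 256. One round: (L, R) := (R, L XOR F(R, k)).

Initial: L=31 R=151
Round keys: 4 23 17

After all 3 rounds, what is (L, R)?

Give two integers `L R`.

Round 1 (k=4): L=151 R=124
Round 2 (k=23): L=124 R=188
Round 3 (k=17): L=188 R=255

Answer: 188 255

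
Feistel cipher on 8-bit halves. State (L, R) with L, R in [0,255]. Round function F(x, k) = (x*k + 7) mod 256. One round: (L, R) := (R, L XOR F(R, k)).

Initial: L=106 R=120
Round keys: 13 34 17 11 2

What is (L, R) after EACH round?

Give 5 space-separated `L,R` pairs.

Answer: 120,117 117,233 233,245 245,103 103,32

Derivation:
Round 1 (k=13): L=120 R=117
Round 2 (k=34): L=117 R=233
Round 3 (k=17): L=233 R=245
Round 4 (k=11): L=245 R=103
Round 5 (k=2): L=103 R=32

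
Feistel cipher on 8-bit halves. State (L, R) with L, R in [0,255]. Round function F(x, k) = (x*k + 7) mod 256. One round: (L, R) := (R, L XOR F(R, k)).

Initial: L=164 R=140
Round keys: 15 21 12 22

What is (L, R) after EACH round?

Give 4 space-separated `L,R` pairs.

Answer: 140,159 159,158 158,240 240,57

Derivation:
Round 1 (k=15): L=140 R=159
Round 2 (k=21): L=159 R=158
Round 3 (k=12): L=158 R=240
Round 4 (k=22): L=240 R=57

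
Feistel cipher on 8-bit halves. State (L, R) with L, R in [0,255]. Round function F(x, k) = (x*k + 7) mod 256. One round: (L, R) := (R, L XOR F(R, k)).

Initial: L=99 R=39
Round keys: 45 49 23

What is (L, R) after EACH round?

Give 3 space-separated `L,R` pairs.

Round 1 (k=45): L=39 R=129
Round 2 (k=49): L=129 R=159
Round 3 (k=23): L=159 R=209

Answer: 39,129 129,159 159,209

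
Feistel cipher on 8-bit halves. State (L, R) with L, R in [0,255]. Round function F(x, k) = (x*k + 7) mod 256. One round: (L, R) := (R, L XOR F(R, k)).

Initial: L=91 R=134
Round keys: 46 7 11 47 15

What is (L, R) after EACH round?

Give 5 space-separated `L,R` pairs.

Round 1 (k=46): L=134 R=64
Round 2 (k=7): L=64 R=65
Round 3 (k=11): L=65 R=146
Round 4 (k=47): L=146 R=148
Round 5 (k=15): L=148 R=33

Answer: 134,64 64,65 65,146 146,148 148,33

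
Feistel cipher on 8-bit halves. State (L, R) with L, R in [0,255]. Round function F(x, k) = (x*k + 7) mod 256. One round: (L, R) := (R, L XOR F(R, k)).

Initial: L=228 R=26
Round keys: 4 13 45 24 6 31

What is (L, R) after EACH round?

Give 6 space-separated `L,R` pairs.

Answer: 26,139 139,12 12,168 168,203 203,97 97,13

Derivation:
Round 1 (k=4): L=26 R=139
Round 2 (k=13): L=139 R=12
Round 3 (k=45): L=12 R=168
Round 4 (k=24): L=168 R=203
Round 5 (k=6): L=203 R=97
Round 6 (k=31): L=97 R=13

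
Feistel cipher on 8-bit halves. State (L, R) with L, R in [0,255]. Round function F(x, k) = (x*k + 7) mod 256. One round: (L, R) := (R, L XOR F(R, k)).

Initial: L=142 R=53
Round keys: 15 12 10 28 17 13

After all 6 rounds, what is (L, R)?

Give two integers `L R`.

Answer: 55 251

Derivation:
Round 1 (k=15): L=53 R=172
Round 2 (k=12): L=172 R=34
Round 3 (k=10): L=34 R=247
Round 4 (k=28): L=247 R=41
Round 5 (k=17): L=41 R=55
Round 6 (k=13): L=55 R=251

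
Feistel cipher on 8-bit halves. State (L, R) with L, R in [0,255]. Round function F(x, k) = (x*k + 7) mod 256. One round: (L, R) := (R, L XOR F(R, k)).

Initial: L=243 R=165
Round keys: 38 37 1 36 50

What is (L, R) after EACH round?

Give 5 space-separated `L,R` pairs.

Round 1 (k=38): L=165 R=118
Round 2 (k=37): L=118 R=176
Round 3 (k=1): L=176 R=193
Round 4 (k=36): L=193 R=155
Round 5 (k=50): L=155 R=140

Answer: 165,118 118,176 176,193 193,155 155,140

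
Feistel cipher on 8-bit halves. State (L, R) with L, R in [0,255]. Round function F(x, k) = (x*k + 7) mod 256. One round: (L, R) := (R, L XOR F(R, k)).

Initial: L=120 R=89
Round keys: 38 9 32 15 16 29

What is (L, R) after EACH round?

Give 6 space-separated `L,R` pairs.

Answer: 89,69 69,45 45,226 226,104 104,101 101,16

Derivation:
Round 1 (k=38): L=89 R=69
Round 2 (k=9): L=69 R=45
Round 3 (k=32): L=45 R=226
Round 4 (k=15): L=226 R=104
Round 5 (k=16): L=104 R=101
Round 6 (k=29): L=101 R=16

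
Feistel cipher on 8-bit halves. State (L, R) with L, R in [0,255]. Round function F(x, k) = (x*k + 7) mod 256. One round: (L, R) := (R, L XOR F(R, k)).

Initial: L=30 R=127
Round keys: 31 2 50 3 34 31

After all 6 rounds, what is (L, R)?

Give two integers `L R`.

Round 1 (k=31): L=127 R=118
Round 2 (k=2): L=118 R=140
Round 3 (k=50): L=140 R=41
Round 4 (k=3): L=41 R=14
Round 5 (k=34): L=14 R=202
Round 6 (k=31): L=202 R=115

Answer: 202 115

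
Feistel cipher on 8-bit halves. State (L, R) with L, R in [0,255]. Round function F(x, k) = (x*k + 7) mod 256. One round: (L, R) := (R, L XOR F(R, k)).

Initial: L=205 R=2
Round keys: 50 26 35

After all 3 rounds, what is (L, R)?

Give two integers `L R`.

Round 1 (k=50): L=2 R=166
Round 2 (k=26): L=166 R=225
Round 3 (k=35): L=225 R=108

Answer: 225 108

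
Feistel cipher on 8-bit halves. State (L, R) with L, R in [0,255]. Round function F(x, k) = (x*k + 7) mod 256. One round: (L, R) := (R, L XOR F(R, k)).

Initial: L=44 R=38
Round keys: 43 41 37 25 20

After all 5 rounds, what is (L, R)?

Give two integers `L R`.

Answer: 89 255

Derivation:
Round 1 (k=43): L=38 R=69
Round 2 (k=41): L=69 R=50
Round 3 (k=37): L=50 R=4
Round 4 (k=25): L=4 R=89
Round 5 (k=20): L=89 R=255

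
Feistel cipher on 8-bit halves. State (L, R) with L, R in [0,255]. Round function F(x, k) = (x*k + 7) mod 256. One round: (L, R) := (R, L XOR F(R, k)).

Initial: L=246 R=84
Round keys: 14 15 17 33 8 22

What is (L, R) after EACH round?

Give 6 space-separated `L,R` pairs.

Answer: 84,105 105,122 122,72 72,53 53,231 231,212

Derivation:
Round 1 (k=14): L=84 R=105
Round 2 (k=15): L=105 R=122
Round 3 (k=17): L=122 R=72
Round 4 (k=33): L=72 R=53
Round 5 (k=8): L=53 R=231
Round 6 (k=22): L=231 R=212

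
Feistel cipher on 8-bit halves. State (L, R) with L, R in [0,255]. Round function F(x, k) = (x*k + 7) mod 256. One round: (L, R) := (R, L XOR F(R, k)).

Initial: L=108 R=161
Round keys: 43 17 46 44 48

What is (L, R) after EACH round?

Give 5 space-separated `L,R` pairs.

Answer: 161,126 126,196 196,65 65,247 247,22

Derivation:
Round 1 (k=43): L=161 R=126
Round 2 (k=17): L=126 R=196
Round 3 (k=46): L=196 R=65
Round 4 (k=44): L=65 R=247
Round 5 (k=48): L=247 R=22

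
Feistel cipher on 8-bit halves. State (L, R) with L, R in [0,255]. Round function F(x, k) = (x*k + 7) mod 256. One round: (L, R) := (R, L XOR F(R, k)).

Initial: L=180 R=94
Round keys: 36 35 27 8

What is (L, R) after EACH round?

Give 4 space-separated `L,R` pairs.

Answer: 94,139 139,86 86,146 146,193

Derivation:
Round 1 (k=36): L=94 R=139
Round 2 (k=35): L=139 R=86
Round 3 (k=27): L=86 R=146
Round 4 (k=8): L=146 R=193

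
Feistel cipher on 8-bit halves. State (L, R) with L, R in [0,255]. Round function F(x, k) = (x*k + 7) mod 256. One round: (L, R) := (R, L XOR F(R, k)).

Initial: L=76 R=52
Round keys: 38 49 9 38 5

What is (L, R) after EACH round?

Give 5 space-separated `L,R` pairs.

Round 1 (k=38): L=52 R=243
Round 2 (k=49): L=243 R=190
Round 3 (k=9): L=190 R=70
Round 4 (k=38): L=70 R=213
Round 5 (k=5): L=213 R=118

Answer: 52,243 243,190 190,70 70,213 213,118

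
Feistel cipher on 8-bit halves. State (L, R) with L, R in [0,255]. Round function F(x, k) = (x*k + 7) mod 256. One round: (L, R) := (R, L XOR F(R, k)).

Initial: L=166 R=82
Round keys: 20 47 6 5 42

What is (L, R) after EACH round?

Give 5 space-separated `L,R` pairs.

Round 1 (k=20): L=82 R=201
Round 2 (k=47): L=201 R=188
Round 3 (k=6): L=188 R=166
Round 4 (k=5): L=166 R=249
Round 5 (k=42): L=249 R=71

Answer: 82,201 201,188 188,166 166,249 249,71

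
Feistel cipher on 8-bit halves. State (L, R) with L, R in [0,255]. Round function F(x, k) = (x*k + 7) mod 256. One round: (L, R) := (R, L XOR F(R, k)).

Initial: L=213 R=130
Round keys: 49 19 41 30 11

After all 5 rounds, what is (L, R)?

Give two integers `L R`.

Round 1 (k=49): L=130 R=60
Round 2 (k=19): L=60 R=249
Round 3 (k=41): L=249 R=212
Round 4 (k=30): L=212 R=38
Round 5 (k=11): L=38 R=125

Answer: 38 125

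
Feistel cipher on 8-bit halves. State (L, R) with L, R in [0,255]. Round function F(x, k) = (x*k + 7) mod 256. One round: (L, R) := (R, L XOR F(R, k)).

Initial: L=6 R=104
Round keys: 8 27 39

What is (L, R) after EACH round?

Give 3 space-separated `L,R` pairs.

Answer: 104,65 65,138 138,76

Derivation:
Round 1 (k=8): L=104 R=65
Round 2 (k=27): L=65 R=138
Round 3 (k=39): L=138 R=76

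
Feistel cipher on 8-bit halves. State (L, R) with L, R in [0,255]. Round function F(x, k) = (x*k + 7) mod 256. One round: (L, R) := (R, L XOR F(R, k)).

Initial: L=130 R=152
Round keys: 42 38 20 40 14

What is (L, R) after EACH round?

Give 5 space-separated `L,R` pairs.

Answer: 152,117 117,253 253,190 190,74 74,173

Derivation:
Round 1 (k=42): L=152 R=117
Round 2 (k=38): L=117 R=253
Round 3 (k=20): L=253 R=190
Round 4 (k=40): L=190 R=74
Round 5 (k=14): L=74 R=173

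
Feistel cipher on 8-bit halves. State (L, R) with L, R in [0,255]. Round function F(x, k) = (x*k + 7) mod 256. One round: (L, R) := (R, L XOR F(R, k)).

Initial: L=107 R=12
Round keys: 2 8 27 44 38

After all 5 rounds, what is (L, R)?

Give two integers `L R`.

Answer: 156 75

Derivation:
Round 1 (k=2): L=12 R=116
Round 2 (k=8): L=116 R=171
Round 3 (k=27): L=171 R=100
Round 4 (k=44): L=100 R=156
Round 5 (k=38): L=156 R=75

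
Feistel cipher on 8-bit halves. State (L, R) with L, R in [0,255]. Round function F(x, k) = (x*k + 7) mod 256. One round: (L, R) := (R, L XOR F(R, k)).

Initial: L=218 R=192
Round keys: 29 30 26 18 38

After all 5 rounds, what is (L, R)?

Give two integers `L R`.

Answer: 226 23

Derivation:
Round 1 (k=29): L=192 R=29
Round 2 (k=30): L=29 R=173
Round 3 (k=26): L=173 R=132
Round 4 (k=18): L=132 R=226
Round 5 (k=38): L=226 R=23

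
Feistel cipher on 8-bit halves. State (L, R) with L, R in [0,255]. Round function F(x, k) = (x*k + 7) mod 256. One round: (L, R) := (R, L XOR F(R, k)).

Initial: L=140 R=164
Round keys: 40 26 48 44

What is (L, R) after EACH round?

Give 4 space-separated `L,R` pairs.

Round 1 (k=40): L=164 R=43
Round 2 (k=26): L=43 R=193
Round 3 (k=48): L=193 R=28
Round 4 (k=44): L=28 R=22

Answer: 164,43 43,193 193,28 28,22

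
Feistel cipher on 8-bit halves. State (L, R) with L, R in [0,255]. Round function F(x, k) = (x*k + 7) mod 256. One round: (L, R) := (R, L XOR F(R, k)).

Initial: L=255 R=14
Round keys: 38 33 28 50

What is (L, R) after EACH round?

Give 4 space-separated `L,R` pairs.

Answer: 14,228 228,101 101,247 247,32

Derivation:
Round 1 (k=38): L=14 R=228
Round 2 (k=33): L=228 R=101
Round 3 (k=28): L=101 R=247
Round 4 (k=50): L=247 R=32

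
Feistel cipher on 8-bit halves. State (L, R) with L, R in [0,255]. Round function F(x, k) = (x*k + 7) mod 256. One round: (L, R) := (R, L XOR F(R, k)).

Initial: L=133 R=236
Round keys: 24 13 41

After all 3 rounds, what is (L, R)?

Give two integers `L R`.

Round 1 (k=24): L=236 R=162
Round 2 (k=13): L=162 R=173
Round 3 (k=41): L=173 R=30

Answer: 173 30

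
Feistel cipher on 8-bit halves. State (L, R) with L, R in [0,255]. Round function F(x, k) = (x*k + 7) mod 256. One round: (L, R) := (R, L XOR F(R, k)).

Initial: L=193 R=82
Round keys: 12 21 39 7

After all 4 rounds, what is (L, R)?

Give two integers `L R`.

Round 1 (k=12): L=82 R=30
Round 2 (k=21): L=30 R=47
Round 3 (k=39): L=47 R=46
Round 4 (k=7): L=46 R=102

Answer: 46 102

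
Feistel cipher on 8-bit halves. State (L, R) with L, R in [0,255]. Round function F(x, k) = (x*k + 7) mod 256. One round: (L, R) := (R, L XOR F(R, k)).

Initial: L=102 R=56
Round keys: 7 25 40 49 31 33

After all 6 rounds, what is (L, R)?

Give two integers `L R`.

Answer: 172 214

Derivation:
Round 1 (k=7): L=56 R=233
Round 2 (k=25): L=233 R=240
Round 3 (k=40): L=240 R=110
Round 4 (k=49): L=110 R=229
Round 5 (k=31): L=229 R=172
Round 6 (k=33): L=172 R=214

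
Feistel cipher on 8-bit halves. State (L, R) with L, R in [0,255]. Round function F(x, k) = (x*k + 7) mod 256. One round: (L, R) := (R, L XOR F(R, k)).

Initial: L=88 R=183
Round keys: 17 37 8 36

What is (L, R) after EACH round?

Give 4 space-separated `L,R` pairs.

Answer: 183,118 118,162 162,97 97,9

Derivation:
Round 1 (k=17): L=183 R=118
Round 2 (k=37): L=118 R=162
Round 3 (k=8): L=162 R=97
Round 4 (k=36): L=97 R=9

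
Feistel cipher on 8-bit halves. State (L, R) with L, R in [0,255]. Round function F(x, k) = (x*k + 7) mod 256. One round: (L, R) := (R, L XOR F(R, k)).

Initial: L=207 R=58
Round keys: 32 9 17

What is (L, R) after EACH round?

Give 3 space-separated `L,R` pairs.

Answer: 58,136 136,245 245,196

Derivation:
Round 1 (k=32): L=58 R=136
Round 2 (k=9): L=136 R=245
Round 3 (k=17): L=245 R=196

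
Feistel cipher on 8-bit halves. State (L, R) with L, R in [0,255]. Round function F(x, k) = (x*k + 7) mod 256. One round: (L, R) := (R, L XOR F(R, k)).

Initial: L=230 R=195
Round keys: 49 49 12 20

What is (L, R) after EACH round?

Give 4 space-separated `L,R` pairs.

Answer: 195,188 188,192 192,187 187,99

Derivation:
Round 1 (k=49): L=195 R=188
Round 2 (k=49): L=188 R=192
Round 3 (k=12): L=192 R=187
Round 4 (k=20): L=187 R=99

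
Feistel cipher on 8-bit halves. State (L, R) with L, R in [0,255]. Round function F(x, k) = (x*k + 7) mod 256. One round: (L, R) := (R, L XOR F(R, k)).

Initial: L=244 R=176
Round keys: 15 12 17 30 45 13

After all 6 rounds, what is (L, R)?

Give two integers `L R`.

Round 1 (k=15): L=176 R=163
Round 2 (k=12): L=163 R=27
Round 3 (k=17): L=27 R=113
Round 4 (k=30): L=113 R=94
Round 5 (k=45): L=94 R=252
Round 6 (k=13): L=252 R=141

Answer: 252 141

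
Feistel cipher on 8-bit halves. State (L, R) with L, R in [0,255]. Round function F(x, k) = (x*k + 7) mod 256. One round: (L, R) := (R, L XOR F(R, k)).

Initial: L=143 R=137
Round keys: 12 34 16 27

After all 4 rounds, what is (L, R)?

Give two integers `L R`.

Answer: 155 150

Derivation:
Round 1 (k=12): L=137 R=252
Round 2 (k=34): L=252 R=246
Round 3 (k=16): L=246 R=155
Round 4 (k=27): L=155 R=150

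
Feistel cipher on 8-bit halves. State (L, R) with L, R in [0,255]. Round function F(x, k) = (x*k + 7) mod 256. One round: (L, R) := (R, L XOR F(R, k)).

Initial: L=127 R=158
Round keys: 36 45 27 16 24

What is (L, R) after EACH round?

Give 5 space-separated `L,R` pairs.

Answer: 158,64 64,217 217,170 170,126 126,125

Derivation:
Round 1 (k=36): L=158 R=64
Round 2 (k=45): L=64 R=217
Round 3 (k=27): L=217 R=170
Round 4 (k=16): L=170 R=126
Round 5 (k=24): L=126 R=125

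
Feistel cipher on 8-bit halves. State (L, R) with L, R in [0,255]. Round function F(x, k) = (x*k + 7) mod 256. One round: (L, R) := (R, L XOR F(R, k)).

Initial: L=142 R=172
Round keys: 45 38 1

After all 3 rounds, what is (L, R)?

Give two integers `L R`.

Answer: 217 45

Derivation:
Round 1 (k=45): L=172 R=205
Round 2 (k=38): L=205 R=217
Round 3 (k=1): L=217 R=45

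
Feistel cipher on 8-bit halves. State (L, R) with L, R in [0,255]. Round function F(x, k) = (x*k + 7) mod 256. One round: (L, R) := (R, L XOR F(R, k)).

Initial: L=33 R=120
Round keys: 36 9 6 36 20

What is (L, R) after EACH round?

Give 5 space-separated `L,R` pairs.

Answer: 120,198 198,133 133,227 227,118 118,220

Derivation:
Round 1 (k=36): L=120 R=198
Round 2 (k=9): L=198 R=133
Round 3 (k=6): L=133 R=227
Round 4 (k=36): L=227 R=118
Round 5 (k=20): L=118 R=220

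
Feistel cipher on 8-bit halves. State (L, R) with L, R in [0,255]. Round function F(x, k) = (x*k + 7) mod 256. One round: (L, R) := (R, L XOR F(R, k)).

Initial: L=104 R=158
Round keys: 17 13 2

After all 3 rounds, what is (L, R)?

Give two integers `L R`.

Answer: 142 206

Derivation:
Round 1 (k=17): L=158 R=237
Round 2 (k=13): L=237 R=142
Round 3 (k=2): L=142 R=206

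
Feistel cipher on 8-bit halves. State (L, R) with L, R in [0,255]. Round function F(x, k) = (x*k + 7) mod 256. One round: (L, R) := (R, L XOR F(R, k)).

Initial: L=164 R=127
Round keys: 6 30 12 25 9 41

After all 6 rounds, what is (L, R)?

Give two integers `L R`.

Answer: 8 220

Derivation:
Round 1 (k=6): L=127 R=165
Round 2 (k=30): L=165 R=34
Round 3 (k=12): L=34 R=58
Round 4 (k=25): L=58 R=147
Round 5 (k=9): L=147 R=8
Round 6 (k=41): L=8 R=220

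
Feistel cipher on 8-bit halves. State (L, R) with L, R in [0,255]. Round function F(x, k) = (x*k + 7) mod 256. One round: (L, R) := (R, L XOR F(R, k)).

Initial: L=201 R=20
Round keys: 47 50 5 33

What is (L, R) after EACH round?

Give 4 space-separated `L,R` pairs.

Round 1 (k=47): L=20 R=122
Round 2 (k=50): L=122 R=207
Round 3 (k=5): L=207 R=104
Round 4 (k=33): L=104 R=160

Answer: 20,122 122,207 207,104 104,160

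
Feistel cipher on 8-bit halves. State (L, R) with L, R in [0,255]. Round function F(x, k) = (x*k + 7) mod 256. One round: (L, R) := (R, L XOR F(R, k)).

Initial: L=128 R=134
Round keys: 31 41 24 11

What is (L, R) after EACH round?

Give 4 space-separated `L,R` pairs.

Answer: 134,193 193,118 118,214 214,79

Derivation:
Round 1 (k=31): L=134 R=193
Round 2 (k=41): L=193 R=118
Round 3 (k=24): L=118 R=214
Round 4 (k=11): L=214 R=79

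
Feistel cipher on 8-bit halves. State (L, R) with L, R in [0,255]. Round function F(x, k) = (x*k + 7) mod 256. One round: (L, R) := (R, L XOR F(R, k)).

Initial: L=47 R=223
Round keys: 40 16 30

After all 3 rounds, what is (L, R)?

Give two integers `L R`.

Round 1 (k=40): L=223 R=240
Round 2 (k=16): L=240 R=216
Round 3 (k=30): L=216 R=167

Answer: 216 167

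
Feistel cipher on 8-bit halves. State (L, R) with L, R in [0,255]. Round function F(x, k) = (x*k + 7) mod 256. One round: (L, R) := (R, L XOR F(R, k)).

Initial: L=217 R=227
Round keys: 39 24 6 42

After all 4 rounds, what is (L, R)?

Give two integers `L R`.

Round 1 (k=39): L=227 R=69
Round 2 (k=24): L=69 R=156
Round 3 (k=6): L=156 R=234
Round 4 (k=42): L=234 R=247

Answer: 234 247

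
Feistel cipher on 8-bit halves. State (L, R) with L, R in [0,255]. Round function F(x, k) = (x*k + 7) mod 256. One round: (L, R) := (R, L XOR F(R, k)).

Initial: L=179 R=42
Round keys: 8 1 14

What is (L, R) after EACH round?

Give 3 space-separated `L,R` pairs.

Answer: 42,228 228,193 193,113

Derivation:
Round 1 (k=8): L=42 R=228
Round 2 (k=1): L=228 R=193
Round 3 (k=14): L=193 R=113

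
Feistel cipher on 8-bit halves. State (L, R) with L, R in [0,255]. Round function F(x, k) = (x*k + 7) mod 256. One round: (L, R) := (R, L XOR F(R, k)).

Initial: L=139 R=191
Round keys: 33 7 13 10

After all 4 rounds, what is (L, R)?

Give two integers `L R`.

Answer: 205 244

Derivation:
Round 1 (k=33): L=191 R=45
Round 2 (k=7): L=45 R=253
Round 3 (k=13): L=253 R=205
Round 4 (k=10): L=205 R=244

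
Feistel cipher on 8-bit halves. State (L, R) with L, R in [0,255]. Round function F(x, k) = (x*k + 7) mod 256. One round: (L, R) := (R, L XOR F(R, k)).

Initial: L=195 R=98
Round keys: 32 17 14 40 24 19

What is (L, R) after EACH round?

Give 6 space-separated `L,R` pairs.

Answer: 98,132 132,169 169,193 193,134 134,86 86,239

Derivation:
Round 1 (k=32): L=98 R=132
Round 2 (k=17): L=132 R=169
Round 3 (k=14): L=169 R=193
Round 4 (k=40): L=193 R=134
Round 5 (k=24): L=134 R=86
Round 6 (k=19): L=86 R=239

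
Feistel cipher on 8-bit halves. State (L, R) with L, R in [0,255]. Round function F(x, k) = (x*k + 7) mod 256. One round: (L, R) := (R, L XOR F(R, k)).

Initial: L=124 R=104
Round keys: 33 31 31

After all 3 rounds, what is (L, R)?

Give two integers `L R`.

Round 1 (k=33): L=104 R=19
Round 2 (k=31): L=19 R=60
Round 3 (k=31): L=60 R=88

Answer: 60 88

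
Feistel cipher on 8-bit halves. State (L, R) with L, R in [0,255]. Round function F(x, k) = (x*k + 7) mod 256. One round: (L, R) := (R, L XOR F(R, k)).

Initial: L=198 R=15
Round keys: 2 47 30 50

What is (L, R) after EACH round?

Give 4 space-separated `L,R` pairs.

Answer: 15,227 227,187 187,18 18,48

Derivation:
Round 1 (k=2): L=15 R=227
Round 2 (k=47): L=227 R=187
Round 3 (k=30): L=187 R=18
Round 4 (k=50): L=18 R=48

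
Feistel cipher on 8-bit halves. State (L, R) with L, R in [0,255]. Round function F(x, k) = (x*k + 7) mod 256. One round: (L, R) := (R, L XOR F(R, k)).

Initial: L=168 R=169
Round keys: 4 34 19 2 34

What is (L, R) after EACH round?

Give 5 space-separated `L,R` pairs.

Round 1 (k=4): L=169 R=3
Round 2 (k=34): L=3 R=196
Round 3 (k=19): L=196 R=144
Round 4 (k=2): L=144 R=227
Round 5 (k=34): L=227 R=189

Answer: 169,3 3,196 196,144 144,227 227,189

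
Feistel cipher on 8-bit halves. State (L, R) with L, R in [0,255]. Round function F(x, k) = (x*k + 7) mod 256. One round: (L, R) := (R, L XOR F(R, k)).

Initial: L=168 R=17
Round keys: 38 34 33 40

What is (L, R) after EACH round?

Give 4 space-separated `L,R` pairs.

Answer: 17,37 37,224 224,194 194,183

Derivation:
Round 1 (k=38): L=17 R=37
Round 2 (k=34): L=37 R=224
Round 3 (k=33): L=224 R=194
Round 4 (k=40): L=194 R=183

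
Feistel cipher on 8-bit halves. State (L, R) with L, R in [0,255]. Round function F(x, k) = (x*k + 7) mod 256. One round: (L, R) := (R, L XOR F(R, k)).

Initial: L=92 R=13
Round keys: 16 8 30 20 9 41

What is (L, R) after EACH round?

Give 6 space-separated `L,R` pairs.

Round 1 (k=16): L=13 R=139
Round 2 (k=8): L=139 R=82
Round 3 (k=30): L=82 R=40
Round 4 (k=20): L=40 R=117
Round 5 (k=9): L=117 R=12
Round 6 (k=41): L=12 R=134

Answer: 13,139 139,82 82,40 40,117 117,12 12,134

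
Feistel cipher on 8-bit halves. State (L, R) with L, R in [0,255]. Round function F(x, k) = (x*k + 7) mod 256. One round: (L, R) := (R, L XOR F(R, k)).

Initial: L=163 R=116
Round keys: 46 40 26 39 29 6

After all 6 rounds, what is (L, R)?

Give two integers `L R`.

Round 1 (k=46): L=116 R=124
Round 2 (k=40): L=124 R=19
Round 3 (k=26): L=19 R=137
Round 4 (k=39): L=137 R=245
Round 5 (k=29): L=245 R=65
Round 6 (k=6): L=65 R=120

Answer: 65 120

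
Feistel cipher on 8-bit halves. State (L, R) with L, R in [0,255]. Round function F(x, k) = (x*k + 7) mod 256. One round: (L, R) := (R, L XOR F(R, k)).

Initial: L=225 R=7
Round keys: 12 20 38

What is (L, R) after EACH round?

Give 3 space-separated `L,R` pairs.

Round 1 (k=12): L=7 R=186
Round 2 (k=20): L=186 R=136
Round 3 (k=38): L=136 R=141

Answer: 7,186 186,136 136,141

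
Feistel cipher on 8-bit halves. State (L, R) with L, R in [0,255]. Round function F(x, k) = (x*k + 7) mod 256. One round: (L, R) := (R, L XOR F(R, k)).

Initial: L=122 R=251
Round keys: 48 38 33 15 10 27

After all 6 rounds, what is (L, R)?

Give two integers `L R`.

Round 1 (k=48): L=251 R=109
Round 2 (k=38): L=109 R=206
Round 3 (k=33): L=206 R=248
Round 4 (k=15): L=248 R=65
Round 5 (k=10): L=65 R=105
Round 6 (k=27): L=105 R=91

Answer: 105 91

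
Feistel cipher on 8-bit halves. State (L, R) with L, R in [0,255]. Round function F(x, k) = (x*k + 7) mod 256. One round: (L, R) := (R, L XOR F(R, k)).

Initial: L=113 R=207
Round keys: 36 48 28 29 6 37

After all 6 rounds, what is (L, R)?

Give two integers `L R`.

Answer: 242 161

Derivation:
Round 1 (k=36): L=207 R=82
Round 2 (k=48): L=82 R=168
Round 3 (k=28): L=168 R=53
Round 4 (k=29): L=53 R=160
Round 5 (k=6): L=160 R=242
Round 6 (k=37): L=242 R=161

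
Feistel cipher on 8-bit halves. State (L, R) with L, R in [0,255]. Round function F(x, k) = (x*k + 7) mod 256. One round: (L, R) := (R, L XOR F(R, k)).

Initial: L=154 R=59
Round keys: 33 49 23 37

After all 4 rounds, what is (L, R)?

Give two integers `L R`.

Answer: 219 42

Derivation:
Round 1 (k=33): L=59 R=56
Round 2 (k=49): L=56 R=132
Round 3 (k=23): L=132 R=219
Round 4 (k=37): L=219 R=42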